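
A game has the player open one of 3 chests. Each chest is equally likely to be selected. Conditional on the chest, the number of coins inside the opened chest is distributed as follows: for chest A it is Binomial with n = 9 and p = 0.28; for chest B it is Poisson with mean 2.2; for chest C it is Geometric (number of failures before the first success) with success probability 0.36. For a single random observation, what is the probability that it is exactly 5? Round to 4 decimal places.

Conditional on each chest, P(X = 5): A: 0.0582761; B: 0.0475866; C: 0.0386547.
By total probability, P(X = 5) = 0.333333·0.0582761 + 0.333333·0.0475866 + 0.333333·0.0386547 = 0.0481725.

0.0482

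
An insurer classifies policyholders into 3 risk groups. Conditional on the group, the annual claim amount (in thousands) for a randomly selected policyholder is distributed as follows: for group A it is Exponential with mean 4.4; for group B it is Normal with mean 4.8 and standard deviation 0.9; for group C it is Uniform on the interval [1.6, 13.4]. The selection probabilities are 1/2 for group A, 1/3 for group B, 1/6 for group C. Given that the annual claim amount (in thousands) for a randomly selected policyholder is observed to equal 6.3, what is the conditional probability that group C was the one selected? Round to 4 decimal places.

Likelihoods f(6.3 | ·): A: 0.0542896; B: 0.11053; C: 0.0847458.
Posterior ∝ prior × likelihood. Numerator for C: 0.166667·0.0847458 = 0.0141243.
Normalizing constant: 0.5·0.0542896 + 0.333333·0.11053 + 0.166667·0.0847458 = 0.0781125.
P(C | observation) = 0.0141243 / 0.0781125 = 0.18082.

0.1808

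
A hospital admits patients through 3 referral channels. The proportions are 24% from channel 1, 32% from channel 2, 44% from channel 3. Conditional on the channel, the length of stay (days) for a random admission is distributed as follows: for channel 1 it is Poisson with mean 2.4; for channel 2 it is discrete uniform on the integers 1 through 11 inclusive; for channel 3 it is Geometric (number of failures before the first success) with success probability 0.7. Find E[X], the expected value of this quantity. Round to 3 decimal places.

2.685

Component means — 1: 2.4; 2: 6; 3: 0.428571.
E[X] = 0.24·2.4 + 0.32·6 + 0.44·0.428571 = 2.68457.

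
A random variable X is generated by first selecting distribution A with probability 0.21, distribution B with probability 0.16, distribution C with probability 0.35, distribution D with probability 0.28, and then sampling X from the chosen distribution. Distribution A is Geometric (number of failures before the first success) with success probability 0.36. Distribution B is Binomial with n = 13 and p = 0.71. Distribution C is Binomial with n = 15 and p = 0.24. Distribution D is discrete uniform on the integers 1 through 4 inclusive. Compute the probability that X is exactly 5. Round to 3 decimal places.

Conditional on each component, P(X = 5): A: 0.0386547; B: 0.0116159; C: 0.153726; D: 0.
By total probability, P(X = 5) = 0.21·0.0386547 + 0.16·0.0116159 + 0.35·0.153726 + 0.28·0 = 0.0637802.

0.064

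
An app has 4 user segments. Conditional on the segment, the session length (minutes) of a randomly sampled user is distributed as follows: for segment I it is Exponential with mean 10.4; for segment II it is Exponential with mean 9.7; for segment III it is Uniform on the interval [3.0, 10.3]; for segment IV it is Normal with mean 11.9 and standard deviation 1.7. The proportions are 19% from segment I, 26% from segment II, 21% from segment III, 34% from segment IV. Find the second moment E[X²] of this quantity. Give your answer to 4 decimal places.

149.3769

For each component E[X²] = Var + (mean)², giving I: 216.32; II: 188.18; III: 48.6633; IV: 144.5.
Overall E[X²] = 0.19·216.32 + 0.26·188.18 + 0.21·48.6633 + 0.34·144.5 = 149.377.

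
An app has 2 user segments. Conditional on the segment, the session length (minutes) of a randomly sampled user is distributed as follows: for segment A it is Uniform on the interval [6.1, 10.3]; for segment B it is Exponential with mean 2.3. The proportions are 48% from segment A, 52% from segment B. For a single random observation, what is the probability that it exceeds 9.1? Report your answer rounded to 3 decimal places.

Conditional on each segment, P(X > 9.1): A: 0.285714; B: 0.0191295.
By total probability, P(X > 9.1) = 0.48·0.285714 + 0.52·0.0191295 = 0.14709.

0.147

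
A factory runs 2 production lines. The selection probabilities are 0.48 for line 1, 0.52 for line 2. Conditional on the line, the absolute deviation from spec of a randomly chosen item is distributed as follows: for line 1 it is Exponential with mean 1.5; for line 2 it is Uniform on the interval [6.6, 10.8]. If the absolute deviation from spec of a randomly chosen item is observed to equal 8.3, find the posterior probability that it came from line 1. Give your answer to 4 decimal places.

Likelihoods f(8.3 | ·): 1: 0.00263519; 2: 0.238095.
Posterior ∝ prior × likelihood. Numerator for 1: 0.48·0.00263519 = 0.00126489.
Normalizing constant: 0.48·0.00263519 + 0.52·0.238095 = 0.125074.
P(1 | observation) = 0.00126489 / 0.125074 = 0.0101131.

0.0101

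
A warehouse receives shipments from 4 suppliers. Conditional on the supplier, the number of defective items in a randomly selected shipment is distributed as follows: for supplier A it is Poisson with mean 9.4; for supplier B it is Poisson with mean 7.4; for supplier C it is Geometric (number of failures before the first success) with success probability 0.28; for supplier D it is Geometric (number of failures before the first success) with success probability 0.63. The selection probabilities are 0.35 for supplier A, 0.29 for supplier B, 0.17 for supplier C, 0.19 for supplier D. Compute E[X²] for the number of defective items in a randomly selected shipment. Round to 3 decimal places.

55.170

For each component E[X²] = Var + (mean)², giving A: 97.76; B: 62.16; C: 15.7959; D: 1.27715.
Overall E[X²] = 0.35·97.76 + 0.29·62.16 + 0.17·15.7959 + 0.19·1.27715 = 55.1704.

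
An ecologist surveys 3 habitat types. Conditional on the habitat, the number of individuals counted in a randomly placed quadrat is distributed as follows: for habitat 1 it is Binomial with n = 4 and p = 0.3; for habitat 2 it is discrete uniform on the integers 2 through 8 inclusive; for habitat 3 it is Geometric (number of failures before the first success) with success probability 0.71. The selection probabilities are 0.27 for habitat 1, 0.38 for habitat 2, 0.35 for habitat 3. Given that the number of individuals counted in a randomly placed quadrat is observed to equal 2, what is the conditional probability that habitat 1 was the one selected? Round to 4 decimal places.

Likelihoods P(X=2 | ·): 1: 0.2646; 2: 0.142857; 3: 0.059711.
Posterior ∝ prior × likelihood. Numerator for 1: 0.27·0.2646 = 0.071442.
Normalizing constant: 0.27·0.2646 + 0.38·0.142857 + 0.35·0.059711 = 0.146627.
P(1 | observation) = 0.071442 / 0.146627 = 0.487238.

0.4872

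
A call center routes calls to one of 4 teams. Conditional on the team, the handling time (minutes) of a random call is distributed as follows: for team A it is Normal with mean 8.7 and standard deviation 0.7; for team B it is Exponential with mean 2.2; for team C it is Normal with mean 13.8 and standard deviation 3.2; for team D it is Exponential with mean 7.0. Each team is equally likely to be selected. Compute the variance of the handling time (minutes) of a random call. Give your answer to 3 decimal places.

33.329

Per component, A: μ=8.7, E[X²]=76.18; B: μ=2.2, E[X²]=9.68; C: μ=13.8, E[X²]=200.68; D: μ=7, E[X²]=98.
E[X] = 0.25·8.7 + 0.25·2.2 + 0.25·13.8 + 0.25·7 = 7.925.
E[X²] = 0.25·76.18 + 0.25·9.68 + 0.25·200.68 + 0.25·98 = 96.135.
Var(X) = E[X²] − (E[X])² = 96.135 − 62.8056 = 33.3294.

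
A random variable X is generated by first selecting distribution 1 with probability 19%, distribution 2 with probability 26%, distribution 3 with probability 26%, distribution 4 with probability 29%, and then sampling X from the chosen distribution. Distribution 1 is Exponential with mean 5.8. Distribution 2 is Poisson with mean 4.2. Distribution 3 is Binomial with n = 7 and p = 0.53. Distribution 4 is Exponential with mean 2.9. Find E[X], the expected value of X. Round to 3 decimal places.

4.000

Component means — 1: 5.8; 2: 4.2; 3: 3.71; 4: 2.9.
E[X] = 0.19·5.8 + 0.26·4.2 + 0.26·3.71 + 0.29·2.9 = 3.9996.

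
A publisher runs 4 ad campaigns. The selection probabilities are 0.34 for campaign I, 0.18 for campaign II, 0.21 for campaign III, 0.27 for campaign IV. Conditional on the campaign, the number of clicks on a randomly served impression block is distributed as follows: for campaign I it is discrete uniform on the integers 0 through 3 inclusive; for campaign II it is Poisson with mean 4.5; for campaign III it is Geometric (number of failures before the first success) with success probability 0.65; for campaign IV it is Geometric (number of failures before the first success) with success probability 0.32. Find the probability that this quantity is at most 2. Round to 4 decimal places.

0.6723

Conditional on each campaign, P(X ≤ 2): I: 0.75; II: 0.173578; III: 0.957125; IV: 0.685568.
By total probability, P(X ≤ 2) = 0.34·0.75 + 0.18·0.173578 + 0.21·0.957125 + 0.27·0.685568 = 0.672344.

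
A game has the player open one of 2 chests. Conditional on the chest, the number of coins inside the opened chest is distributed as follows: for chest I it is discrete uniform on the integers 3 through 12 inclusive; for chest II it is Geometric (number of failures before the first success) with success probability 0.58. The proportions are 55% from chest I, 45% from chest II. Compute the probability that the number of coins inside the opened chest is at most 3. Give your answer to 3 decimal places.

Conditional on each chest, P(X ≤ 3): I: 0.1; II: 0.968883.
By total probability, P(X ≤ 3) = 0.55·0.1 + 0.45·0.968883 = 0.490997.

0.491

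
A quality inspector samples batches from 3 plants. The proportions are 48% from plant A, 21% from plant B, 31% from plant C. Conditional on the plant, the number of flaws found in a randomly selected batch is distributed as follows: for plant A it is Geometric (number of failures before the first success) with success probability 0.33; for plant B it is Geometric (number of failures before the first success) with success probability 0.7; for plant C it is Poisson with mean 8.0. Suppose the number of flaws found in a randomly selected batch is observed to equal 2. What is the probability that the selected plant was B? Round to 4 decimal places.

0.1509

Likelihoods P(X=2 | ·): A: 0.148137; B: 0.063; C: 0.0107348.
Posterior ∝ prior × likelihood. Numerator for B: 0.21·0.063 = 0.01323.
Normalizing constant: 0.48·0.148137 + 0.21·0.063 + 0.31·0.0107348 = 0.0876635.
P(B | observation) = 0.01323 / 0.0876635 = 0.150918.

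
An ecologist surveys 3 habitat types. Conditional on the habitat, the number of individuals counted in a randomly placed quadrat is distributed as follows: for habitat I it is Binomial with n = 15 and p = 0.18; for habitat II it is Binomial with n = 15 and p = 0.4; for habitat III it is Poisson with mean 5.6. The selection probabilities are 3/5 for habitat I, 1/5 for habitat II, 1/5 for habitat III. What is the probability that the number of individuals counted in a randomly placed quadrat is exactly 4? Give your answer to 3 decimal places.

Conditional on each habitat, P(X = 4): I: 0.161501; II: 0.126776; III: 0.151528.
By total probability, P(X = 4) = 0.6·0.161501 + 0.2·0.126776 + 0.2·0.151528 = 0.152561.

0.153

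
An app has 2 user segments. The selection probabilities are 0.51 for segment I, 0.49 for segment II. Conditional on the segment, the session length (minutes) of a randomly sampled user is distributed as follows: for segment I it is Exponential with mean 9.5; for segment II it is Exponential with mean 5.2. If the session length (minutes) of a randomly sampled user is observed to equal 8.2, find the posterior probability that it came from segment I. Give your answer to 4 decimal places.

Likelihoods f(8.2 | ·): I: 0.0444029; II: 0.0397327.
Posterior ∝ prior × likelihood. Numerator for I: 0.51·0.0444029 = 0.0226455.
Normalizing constant: 0.51·0.0444029 + 0.49·0.0397327 = 0.0421145.
P(I | observation) = 0.0226455 / 0.0421145 = 0.537713.

0.5377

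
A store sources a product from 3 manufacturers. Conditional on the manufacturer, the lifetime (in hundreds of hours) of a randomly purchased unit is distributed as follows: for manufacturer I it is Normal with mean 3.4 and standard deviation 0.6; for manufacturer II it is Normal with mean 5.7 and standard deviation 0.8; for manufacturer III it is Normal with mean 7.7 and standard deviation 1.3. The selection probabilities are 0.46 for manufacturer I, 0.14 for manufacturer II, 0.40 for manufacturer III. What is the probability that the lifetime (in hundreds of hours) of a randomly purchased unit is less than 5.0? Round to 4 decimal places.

0.4925

Conditional on each manufacturer, P(X < 5.0): I: 0.99617; II: 0.190787; III: 0.0189043.
By total probability, P(X < 5.0) = 0.46·0.99617 + 0.14·0.190787 + 0.4·0.0189043 = 0.49251.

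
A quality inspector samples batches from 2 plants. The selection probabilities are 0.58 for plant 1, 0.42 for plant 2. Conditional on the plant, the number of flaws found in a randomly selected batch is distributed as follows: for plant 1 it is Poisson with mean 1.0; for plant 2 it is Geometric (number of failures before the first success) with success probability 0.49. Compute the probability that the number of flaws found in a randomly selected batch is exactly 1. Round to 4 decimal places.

0.3183

Conditional on each plant, P(X = 1): 1: 0.367879; 2: 0.2499.
By total probability, P(X = 1) = 0.58·0.367879 + 0.42·0.2499 = 0.318328.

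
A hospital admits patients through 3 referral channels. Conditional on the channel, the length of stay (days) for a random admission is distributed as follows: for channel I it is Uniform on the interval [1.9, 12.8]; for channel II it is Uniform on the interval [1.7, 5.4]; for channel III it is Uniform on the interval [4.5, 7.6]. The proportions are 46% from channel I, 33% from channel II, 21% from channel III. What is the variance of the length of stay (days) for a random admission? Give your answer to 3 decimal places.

Per component, I: μ=7.35, E[X²]=63.9233; II: μ=3.55, E[X²]=13.7433; III: μ=6.05, E[X²]=37.4033.
E[X] = 0.46·7.35 + 0.33·3.55 + 0.21·6.05 = 5.823.
E[X²] = 0.46·63.9233 + 0.33·13.7433 + 0.21·37.4033 = 41.7947.
Var(X) = E[X²] − (E[X])² = 41.7947 − 33.9073 = 7.8874.

7.887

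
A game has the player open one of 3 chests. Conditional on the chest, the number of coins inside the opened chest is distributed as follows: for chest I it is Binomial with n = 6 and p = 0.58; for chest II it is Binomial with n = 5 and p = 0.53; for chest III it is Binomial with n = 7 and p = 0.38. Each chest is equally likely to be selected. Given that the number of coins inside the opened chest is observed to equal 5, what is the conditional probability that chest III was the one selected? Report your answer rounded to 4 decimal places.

0.2359

Likelihoods P(X=5 | ·): I: 0.165402; II: 0.0418195; III: 0.0639618.
Posterior ∝ prior × likelihood. Numerator for III: 0.333333·0.0639618 = 0.0213206.
Normalizing constant: 0.333333·0.165402 + 0.333333·0.0418195 + 0.333333·0.0639618 = 0.0903944.
P(III | observation) = 0.0213206 / 0.0903944 = 0.235862.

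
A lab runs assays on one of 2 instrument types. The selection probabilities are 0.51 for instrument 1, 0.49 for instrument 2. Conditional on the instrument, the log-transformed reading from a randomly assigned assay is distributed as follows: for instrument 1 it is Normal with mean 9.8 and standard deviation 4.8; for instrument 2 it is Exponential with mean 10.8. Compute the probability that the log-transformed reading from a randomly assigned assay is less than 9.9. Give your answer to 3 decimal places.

0.553

Conditional on each instrument, P(X < 9.9): 1: 0.508311; 2: 0.60015.
By total probability, P(X < 9.9) = 0.51·0.508311 + 0.49·0.60015 = 0.553312.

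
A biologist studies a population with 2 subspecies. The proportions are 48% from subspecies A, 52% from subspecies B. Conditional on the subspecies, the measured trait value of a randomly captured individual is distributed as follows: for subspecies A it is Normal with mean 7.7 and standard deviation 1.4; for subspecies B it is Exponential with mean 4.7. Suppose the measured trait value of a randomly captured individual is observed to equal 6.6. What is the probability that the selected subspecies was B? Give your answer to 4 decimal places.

0.2129

Likelihoods f(6.6 | ·): A: 0.20928; B: 0.0522446.
Posterior ∝ prior × likelihood. Numerator for B: 0.52·0.0522446 = 0.0271672.
Normalizing constant: 0.48·0.20928 + 0.52·0.0522446 = 0.127621.
P(B | observation) = 0.0271672 / 0.127621 = 0.212873.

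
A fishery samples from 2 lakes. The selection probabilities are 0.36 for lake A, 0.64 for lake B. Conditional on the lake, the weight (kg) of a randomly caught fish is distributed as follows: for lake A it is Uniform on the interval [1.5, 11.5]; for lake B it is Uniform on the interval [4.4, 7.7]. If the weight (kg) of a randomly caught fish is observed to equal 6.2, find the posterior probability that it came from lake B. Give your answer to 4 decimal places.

0.8434

Likelihoods f(6.2 | ·): A: 0.1; B: 0.30303.
Posterior ∝ prior × likelihood. Numerator for B: 0.64·0.30303 = 0.193939.
Normalizing constant: 0.36·0.1 + 0.64·0.30303 = 0.229939.
P(B | observation) = 0.193939 / 0.229939 = 0.843437.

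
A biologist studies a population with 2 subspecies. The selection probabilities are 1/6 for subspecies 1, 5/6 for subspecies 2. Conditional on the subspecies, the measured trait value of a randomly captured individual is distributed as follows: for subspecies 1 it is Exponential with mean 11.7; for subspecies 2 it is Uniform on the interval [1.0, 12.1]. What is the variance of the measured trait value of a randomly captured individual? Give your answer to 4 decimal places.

Per component, 1: μ=11.7, E[X²]=273.78; 2: μ=6.55, E[X²]=53.17.
E[X] = 0.166667·11.7 + 0.833333·6.55 = 7.40833.
E[X²] = 0.166667·273.78 + 0.833333·53.17 = 89.9383.
Var(X) = E[X²] − (E[X])² = 89.9383 − 54.8834 = 35.0549.

35.0549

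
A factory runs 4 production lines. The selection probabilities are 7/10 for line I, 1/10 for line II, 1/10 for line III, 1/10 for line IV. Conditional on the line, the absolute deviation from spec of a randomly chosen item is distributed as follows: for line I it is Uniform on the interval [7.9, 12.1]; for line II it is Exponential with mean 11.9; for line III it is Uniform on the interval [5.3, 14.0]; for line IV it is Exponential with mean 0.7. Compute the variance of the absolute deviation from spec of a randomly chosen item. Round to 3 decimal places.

Per component, I: μ=10, E[X²]=101.47; II: μ=11.9, E[X²]=283.22; III: μ=9.65, E[X²]=99.43; IV: μ=0.7, E[X²]=0.98.
E[X] = 0.7·10 + 0.1·11.9 + 0.1·9.65 + 0.1·0.7 = 9.225.
E[X²] = 0.7·101.47 + 0.1·283.22 + 0.1·99.43 + 0.1·0.98 = 109.392.
Var(X) = E[X²] − (E[X])² = 109.392 − 85.1006 = 24.2914.

24.291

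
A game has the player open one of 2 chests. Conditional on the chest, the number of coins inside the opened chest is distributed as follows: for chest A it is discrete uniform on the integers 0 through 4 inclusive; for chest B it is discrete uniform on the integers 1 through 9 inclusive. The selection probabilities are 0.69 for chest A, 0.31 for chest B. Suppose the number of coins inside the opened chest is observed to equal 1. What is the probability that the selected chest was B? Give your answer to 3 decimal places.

0.200

Likelihoods P(X=1 | ·): A: 0.2; B: 0.111111.
Posterior ∝ prior × likelihood. Numerator for B: 0.31·0.111111 = 0.0344444.
Normalizing constant: 0.69·0.2 + 0.31·0.111111 = 0.172444.
P(B | observation) = 0.0344444 / 0.172444 = 0.199742.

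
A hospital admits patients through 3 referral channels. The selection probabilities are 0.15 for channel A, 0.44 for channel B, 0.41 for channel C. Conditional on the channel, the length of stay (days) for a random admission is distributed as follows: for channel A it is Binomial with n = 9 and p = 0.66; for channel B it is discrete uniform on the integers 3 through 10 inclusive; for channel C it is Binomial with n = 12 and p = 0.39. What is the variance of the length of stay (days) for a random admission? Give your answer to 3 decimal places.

Per component, A: μ=5.94, E[X²]=37.3032; B: μ=6.5, E[X²]=47.5; C: μ=4.68, E[X²]=24.7572.
E[X] = 0.15·5.94 + 0.44·6.5 + 0.41·4.68 = 5.6698.
E[X²] = 0.15·37.3032 + 0.44·47.5 + 0.41·24.7572 = 36.6459.
Var(X) = E[X²] − (E[X])² = 36.6459 − 32.1466 = 4.4993.

4.499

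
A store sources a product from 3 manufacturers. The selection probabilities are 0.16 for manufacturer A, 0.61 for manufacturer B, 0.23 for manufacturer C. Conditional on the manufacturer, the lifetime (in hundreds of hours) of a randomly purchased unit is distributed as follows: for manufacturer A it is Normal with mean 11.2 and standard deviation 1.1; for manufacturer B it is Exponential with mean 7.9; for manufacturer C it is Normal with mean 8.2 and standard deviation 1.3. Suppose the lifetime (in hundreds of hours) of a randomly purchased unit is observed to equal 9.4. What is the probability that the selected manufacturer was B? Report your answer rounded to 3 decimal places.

Likelihoods f(9.4 | ·): A: 0.0950748; B: 0.0385139; C: 0.20042.
Posterior ∝ prior × likelihood. Numerator for B: 0.61·0.0385139 = 0.0234935.
Normalizing constant: 0.16·0.0950748 + 0.61·0.0385139 + 0.23·0.20042 = 0.0848021.
P(B | observation) = 0.0234935 / 0.0848021 = 0.277039.

0.277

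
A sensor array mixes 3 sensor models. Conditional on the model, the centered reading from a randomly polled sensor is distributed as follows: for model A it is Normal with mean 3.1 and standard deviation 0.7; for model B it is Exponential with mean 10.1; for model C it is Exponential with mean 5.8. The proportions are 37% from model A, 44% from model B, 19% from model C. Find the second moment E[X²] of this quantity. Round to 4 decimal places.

For each component E[X²] = Var + (mean)², giving A: 10.1; B: 204.02; C: 67.28.
Overall E[X²] = 0.37·10.1 + 0.44·204.02 + 0.19·67.28 = 106.289.

106.2890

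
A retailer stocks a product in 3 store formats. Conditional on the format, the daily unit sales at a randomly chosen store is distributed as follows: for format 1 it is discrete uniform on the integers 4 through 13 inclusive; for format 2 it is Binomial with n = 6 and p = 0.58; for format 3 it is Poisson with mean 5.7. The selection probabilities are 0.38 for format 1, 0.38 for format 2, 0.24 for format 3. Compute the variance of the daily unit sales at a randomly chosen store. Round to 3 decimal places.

9.862

Per component, 1: μ=8.5, E[X²]=80.5; 2: μ=3.48, E[X²]=13.572; 3: μ=5.7, E[X²]=38.19.
E[X] = 0.38·8.5 + 0.38·3.48 + 0.24·5.7 = 5.9204.
E[X²] = 0.38·80.5 + 0.38·13.572 + 0.24·38.19 = 44.913.
Var(X) = E[X²] − (E[X])² = 44.913 − 35.0511 = 9.86182.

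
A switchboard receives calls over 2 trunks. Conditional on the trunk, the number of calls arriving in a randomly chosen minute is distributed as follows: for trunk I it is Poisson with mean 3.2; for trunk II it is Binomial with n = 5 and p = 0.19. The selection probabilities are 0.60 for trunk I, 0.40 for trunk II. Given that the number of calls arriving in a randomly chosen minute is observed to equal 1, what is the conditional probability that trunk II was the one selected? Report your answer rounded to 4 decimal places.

Likelihoods P(X=1 | ·): I: 0.130439; II: 0.408944.
Posterior ∝ prior × likelihood. Numerator for II: 0.4·0.408944 = 0.163578.
Normalizing constant: 0.6·0.130439 + 0.4·0.408944 = 0.241841.
P(II | observation) = 0.163578 / 0.241841 = 0.676385.

0.6764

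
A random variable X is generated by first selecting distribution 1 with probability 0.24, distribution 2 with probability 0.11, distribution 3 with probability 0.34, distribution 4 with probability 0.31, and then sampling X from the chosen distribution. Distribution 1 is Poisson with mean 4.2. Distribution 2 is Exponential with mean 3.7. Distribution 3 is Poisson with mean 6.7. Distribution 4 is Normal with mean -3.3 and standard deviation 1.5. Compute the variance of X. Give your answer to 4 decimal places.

Per component, 1: μ=4.2, E[X²]=21.84; 2: μ=3.7, E[X²]=27.38; 3: μ=6.7, E[X²]=51.59; 4: μ=-3.3, E[X²]=13.14.
E[X] = 0.24·4.2 + 0.11·3.7 + 0.34·6.7 + 0.31·-3.3 = 2.67.
E[X²] = 0.24·21.84 + 0.11·27.38 + 0.34·51.59 + 0.31·13.14 = 29.8674.
Var(X) = E[X²] − (E[X])² = 29.8674 − 7.1289 = 22.7385.

22.7385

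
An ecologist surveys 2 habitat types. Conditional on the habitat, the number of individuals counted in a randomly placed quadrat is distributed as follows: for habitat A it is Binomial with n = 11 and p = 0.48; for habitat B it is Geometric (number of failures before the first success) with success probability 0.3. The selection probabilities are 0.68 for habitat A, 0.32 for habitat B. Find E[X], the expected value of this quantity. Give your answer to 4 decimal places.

Component means — A: 5.28; B: 2.33333.
E[X] = 0.68·5.28 + 0.32·2.33333 = 4.33707.

4.3371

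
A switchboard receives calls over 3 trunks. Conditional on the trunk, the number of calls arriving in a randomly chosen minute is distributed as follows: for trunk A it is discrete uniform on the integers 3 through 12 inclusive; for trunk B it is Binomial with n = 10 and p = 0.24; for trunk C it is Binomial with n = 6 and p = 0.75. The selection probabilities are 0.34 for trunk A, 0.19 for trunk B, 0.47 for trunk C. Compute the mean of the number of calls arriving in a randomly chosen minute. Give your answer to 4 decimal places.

Component means — A: 7.5; B: 2.4; C: 4.5.
E[X] = 0.34·7.5 + 0.19·2.4 + 0.47·4.5 = 5.121.

5.1210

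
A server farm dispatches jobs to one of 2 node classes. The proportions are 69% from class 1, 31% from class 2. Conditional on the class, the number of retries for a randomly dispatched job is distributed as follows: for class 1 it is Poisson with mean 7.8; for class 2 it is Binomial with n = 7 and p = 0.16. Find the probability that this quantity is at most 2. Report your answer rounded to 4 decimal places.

Conditional on each class, P(X ≤ 2): 1: 0.0160698; 2: 0.913375.
By total probability, P(X ≤ 2) = 0.69·0.0160698 + 0.31·0.913375 = 0.294234.

0.2942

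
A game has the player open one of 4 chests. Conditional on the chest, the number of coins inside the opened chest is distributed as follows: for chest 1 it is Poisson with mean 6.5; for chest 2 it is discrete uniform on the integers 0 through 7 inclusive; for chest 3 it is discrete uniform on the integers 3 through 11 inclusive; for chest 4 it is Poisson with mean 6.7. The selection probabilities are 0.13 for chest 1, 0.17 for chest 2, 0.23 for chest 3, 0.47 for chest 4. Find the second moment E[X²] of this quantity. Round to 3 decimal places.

For each component E[X²] = Var + (mean)², giving 1: 48.75; 2: 17.5; 3: 55.6667; 4: 51.59.
Overall E[X²] = 0.13·48.75 + 0.17·17.5 + 0.23·55.6667 + 0.47·51.59 = 46.3631.

46.363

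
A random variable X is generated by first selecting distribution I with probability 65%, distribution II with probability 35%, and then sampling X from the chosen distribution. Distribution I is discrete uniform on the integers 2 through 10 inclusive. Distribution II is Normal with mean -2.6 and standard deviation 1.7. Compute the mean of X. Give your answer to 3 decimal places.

Component means — I: 6; II: -2.6.
E[X] = 0.65·6 + 0.35·-2.6 = 2.99.

2.990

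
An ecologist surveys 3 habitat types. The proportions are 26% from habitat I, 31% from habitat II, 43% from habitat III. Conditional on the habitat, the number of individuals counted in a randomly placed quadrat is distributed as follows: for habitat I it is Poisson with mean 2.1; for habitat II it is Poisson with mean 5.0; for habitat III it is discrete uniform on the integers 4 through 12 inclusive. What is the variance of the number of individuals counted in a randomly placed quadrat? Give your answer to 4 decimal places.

Per component, I: μ=2.1, E[X²]=6.51; II: μ=5, E[X²]=30; III: μ=8, E[X²]=70.6667.
E[X] = 0.26·2.1 + 0.31·5 + 0.43·8 = 5.536.
E[X²] = 0.26·6.51 + 0.31·30 + 0.43·70.6667 = 41.3793.
Var(X) = E[X²] − (E[X])² = 41.3793 − 30.6473 = 10.732.

10.7320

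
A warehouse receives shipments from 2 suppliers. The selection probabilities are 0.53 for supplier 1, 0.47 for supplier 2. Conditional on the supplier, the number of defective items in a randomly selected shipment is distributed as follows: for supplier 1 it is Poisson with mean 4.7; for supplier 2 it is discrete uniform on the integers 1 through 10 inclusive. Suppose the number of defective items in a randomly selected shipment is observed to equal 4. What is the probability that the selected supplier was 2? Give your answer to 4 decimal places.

0.3241

Likelihoods P(X=4 | ·): 1: 0.184925; 2: 0.1.
Posterior ∝ prior × likelihood. Numerator for 2: 0.47·0.1 = 0.047.
Normalizing constant: 0.53·0.184925 + 0.47·0.1 = 0.14501.
P(2 | observation) = 0.047 / 0.14501 = 0.324115.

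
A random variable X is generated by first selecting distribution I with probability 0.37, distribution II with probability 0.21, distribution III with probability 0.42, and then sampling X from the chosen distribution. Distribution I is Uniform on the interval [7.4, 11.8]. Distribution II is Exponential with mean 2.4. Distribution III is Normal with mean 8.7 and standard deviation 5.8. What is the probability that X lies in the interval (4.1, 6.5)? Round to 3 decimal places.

Conditional on each component, P(4.1 < X < 6.5): I: 0; II: 0.11452; III: 0.13837.
By total probability, P(4.1 < X < 6.5) = 0.37·0 + 0.21·0.11452 + 0.42·0.13837 = 0.0821645.

0.082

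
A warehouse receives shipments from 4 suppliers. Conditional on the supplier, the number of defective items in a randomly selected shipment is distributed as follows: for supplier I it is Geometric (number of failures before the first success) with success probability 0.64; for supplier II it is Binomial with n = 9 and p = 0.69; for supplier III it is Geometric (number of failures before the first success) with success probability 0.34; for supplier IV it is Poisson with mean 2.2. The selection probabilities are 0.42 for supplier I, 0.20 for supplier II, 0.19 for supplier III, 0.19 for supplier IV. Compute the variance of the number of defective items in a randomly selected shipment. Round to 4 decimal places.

Per component, I: μ=0.5625, E[X²]=1.19531; II: μ=6.21, E[X²]=40.4892; III: μ=1.94118, E[X²]=9.47751; IV: μ=2.2, E[X²]=7.04.
E[X] = 0.42·0.5625 + 0.2·6.21 + 0.19·1.94118 + 0.19·2.2 = 2.26507.
E[X²] = 0.42·1.19531 + 0.2·40.4892 + 0.19·9.47751 + 0.19·7.04 = 11.7382.
Var(X) = E[X²] − (E[X])² = 11.7382 − 5.13056 = 6.60764.

6.6076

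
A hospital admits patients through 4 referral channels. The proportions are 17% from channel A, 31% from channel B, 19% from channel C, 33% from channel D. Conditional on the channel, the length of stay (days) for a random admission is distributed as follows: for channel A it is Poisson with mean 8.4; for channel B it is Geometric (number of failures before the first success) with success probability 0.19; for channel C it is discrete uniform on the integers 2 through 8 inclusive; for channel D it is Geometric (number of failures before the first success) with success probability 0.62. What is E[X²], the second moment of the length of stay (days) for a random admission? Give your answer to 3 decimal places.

For each component E[X²] = Var + (mean)², giving A: 78.96; B: 40.6122; C: 29; D: 1.3642.
Overall E[X²] = 0.17·78.96 + 0.31·40.6122 + 0.19·29 + 0.33·1.3642 = 31.9732.

31.973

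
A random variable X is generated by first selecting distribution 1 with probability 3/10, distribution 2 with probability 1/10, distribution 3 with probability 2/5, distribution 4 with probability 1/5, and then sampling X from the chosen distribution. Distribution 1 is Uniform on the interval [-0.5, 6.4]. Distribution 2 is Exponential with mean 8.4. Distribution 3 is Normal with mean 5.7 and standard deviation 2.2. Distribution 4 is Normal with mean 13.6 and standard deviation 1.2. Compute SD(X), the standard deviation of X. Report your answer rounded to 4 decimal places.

Per component, 1: μ=2.95, E[X²]=12.67; 2: μ=8.4, E[X²]=141.12; 3: μ=5.7, E[X²]=37.33; 4: μ=13.6, E[X²]=186.4.
E[X] = 0.3·2.95 + 0.1·8.4 + 0.4·5.7 + 0.2·13.6 = 6.725.
E[X²] = 0.3·12.67 + 0.1·141.12 + 0.4·37.33 + 0.2·186.4 = 70.125.
Var(X) = E[X²] − (E[X])² = 70.125 − 45.2256 = 24.8994.
SD(X) = √24.8994 = 4.98993.

4.9899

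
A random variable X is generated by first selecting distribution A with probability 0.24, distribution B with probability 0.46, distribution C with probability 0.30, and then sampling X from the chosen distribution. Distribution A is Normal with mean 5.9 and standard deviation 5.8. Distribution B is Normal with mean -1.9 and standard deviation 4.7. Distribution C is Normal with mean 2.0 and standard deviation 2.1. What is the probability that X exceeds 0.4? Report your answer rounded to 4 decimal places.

0.5756

Conditional on each component, P(X > 0.4): A: 0.828505; B: 0.312293; C: 0.776942.
By total probability, P(X > 0.4) = 0.24·0.828505 + 0.46·0.312293 + 0.3·0.776942 = 0.575578.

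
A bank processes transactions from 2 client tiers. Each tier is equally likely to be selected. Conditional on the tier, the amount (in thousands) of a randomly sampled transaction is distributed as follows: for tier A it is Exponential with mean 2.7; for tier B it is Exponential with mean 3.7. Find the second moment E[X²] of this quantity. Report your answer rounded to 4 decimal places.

For each component E[X²] = Var + (mean)², giving A: 14.58; B: 27.38.
Overall E[X²] = 0.5·14.58 + 0.5·27.38 = 20.98.

20.9800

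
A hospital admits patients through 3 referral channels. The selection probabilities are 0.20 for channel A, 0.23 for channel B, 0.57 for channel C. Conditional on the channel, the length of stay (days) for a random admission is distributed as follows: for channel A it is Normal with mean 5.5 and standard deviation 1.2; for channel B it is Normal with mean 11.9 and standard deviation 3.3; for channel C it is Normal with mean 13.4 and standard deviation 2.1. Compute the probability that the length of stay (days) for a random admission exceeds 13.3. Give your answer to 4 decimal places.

0.3730

Conditional on each channel, P(X > 13.3): A: 4.016e-11; B: 0.335695; C: 0.51899.
By total probability, P(X > 13.3) = 0.2·4.016e-11 + 0.23·0.335695 + 0.57·0.51899 = 0.373034.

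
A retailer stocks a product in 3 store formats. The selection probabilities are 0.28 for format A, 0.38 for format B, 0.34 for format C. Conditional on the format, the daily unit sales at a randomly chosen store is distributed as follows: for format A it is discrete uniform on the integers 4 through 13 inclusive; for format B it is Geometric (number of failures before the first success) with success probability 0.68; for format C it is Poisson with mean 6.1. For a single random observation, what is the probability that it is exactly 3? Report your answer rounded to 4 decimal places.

0.0373

Conditional on each format, P(X = 3): A: 0; B: 0.0222822; C: 0.0848481.
By total probability, P(X = 3) = 0.28·0 + 0.38·0.0222822 + 0.34·0.0848481 = 0.0373156.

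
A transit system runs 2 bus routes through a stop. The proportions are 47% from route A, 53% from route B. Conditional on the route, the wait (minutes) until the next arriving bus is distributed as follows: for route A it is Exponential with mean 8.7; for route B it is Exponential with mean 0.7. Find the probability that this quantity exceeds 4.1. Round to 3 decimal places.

0.295

Conditional on each route, P(X > 4.1): A: 0.624213; B: 0.0028594.
By total probability, P(X > 4.1) = 0.47·0.624213 + 0.53·0.0028594 = 0.294895.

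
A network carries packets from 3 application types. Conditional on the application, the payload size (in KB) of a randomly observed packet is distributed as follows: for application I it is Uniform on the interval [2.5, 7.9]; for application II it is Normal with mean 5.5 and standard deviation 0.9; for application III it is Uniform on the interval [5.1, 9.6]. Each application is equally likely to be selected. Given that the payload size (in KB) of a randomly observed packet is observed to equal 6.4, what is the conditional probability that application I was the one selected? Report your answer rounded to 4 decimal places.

Likelihoods f(6.4 | ·): I: 0.185185; II: 0.268856; III: 0.222222.
Posterior ∝ prior × likelihood. Numerator for I: 0.333333·0.185185 = 0.0617284.
Normalizing constant: 0.333333·0.185185 + 0.333333·0.268856 + 0.333333·0.222222 = 0.225421.
P(I | observation) = 0.0617284 / 0.225421 = 0.273836.

0.2738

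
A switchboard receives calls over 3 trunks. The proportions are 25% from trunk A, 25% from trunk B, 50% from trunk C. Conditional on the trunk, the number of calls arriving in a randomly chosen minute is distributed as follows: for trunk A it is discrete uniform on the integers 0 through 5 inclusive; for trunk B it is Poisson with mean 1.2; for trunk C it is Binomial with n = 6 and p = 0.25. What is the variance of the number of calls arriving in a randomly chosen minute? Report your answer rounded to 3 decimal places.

Per component, A: μ=2.5, E[X²]=9.16667; B: μ=1.2, E[X²]=2.64; C: μ=1.5, E[X²]=3.375.
E[X] = 0.25·2.5 + 0.25·1.2 + 0.5·1.5 = 1.675.
E[X²] = 0.25·9.16667 + 0.25·2.64 + 0.5·3.375 = 4.63917.
Var(X) = E[X²] − (E[X])² = 4.63917 − 2.80563 = 1.83354.

1.834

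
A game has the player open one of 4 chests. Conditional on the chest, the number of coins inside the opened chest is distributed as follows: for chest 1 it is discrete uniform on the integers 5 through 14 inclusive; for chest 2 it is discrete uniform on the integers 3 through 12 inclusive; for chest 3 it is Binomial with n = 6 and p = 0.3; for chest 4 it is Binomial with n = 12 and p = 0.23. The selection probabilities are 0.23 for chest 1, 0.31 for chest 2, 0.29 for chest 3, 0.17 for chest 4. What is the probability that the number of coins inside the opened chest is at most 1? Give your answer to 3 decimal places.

Conditional on each chest, P(X ≤ 1): 1: 0; 2: 0; 3: 0.420175; 4: 0.199147.
By total probability, P(X ≤ 1) = 0.23·0 + 0.31·0 + 0.29·0.420175 + 0.17·0.199147 = 0.155706.

0.156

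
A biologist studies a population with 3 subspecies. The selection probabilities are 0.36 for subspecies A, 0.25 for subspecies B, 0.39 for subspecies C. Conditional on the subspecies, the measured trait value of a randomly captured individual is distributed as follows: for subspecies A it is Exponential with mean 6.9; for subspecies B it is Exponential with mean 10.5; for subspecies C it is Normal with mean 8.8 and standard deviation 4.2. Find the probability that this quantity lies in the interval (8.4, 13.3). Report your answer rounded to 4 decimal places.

0.2505

Conditional on each subspecies, P(8.4 < X < 13.3): A: 0.150495; B: 0.16756; C: 0.395949.
By total probability, P(8.4 < X < 13.3) = 0.36·0.150495 + 0.25·0.16756 + 0.39·0.395949 = 0.250488.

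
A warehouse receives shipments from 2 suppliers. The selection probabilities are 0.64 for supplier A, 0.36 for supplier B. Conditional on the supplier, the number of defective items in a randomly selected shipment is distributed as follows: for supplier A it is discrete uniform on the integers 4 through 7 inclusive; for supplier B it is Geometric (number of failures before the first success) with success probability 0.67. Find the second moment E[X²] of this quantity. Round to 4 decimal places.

For each component E[X²] = Var + (mean)², giving A: 31.5; B: 0.977723.
Overall E[X²] = 0.64·31.5 + 0.36·0.977723 = 20.512.

20.5120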